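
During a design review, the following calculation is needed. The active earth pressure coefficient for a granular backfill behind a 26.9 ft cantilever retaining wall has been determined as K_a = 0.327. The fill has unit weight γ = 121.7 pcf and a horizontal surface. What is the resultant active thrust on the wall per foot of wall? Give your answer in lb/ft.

P = ½ K_a γ H² = 0.5 × 0.327 × 121.7 × 26.9² = 14400 lb/ft.

14400 lb/ft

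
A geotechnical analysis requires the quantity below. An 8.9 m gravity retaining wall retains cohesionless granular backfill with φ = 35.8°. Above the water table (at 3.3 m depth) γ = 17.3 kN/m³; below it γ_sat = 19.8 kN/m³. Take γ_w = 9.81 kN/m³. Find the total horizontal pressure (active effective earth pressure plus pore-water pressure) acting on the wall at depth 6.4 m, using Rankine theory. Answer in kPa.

53.5 kPa

K_a = (1 − sin φ)/(1 + sin φ) = 0.2619.
γ' = 19.8 − 9.81 = 9.990 kN/m³.
Effective vertical stress at 6.4 m: σ'_v = 17.3×3.3 + 9.990×3.10 = 88.06 kPa.
σ'_h = K_a σ'_v = 0.2619 × 88.06 = 23.06 kPa; u = γ_w × 3.10 = 30.41 kPa.
Total σ_h = 23.06 + 30.41 = 53.47 kPa.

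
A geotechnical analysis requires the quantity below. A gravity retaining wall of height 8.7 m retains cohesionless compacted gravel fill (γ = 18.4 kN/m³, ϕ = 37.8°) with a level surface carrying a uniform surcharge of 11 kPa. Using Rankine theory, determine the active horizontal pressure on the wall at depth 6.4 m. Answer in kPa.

K_a = (1 − sin φ)/(1 + sin φ) = 0.2400.
σ_v = γz + q = 18.4 × 6.4 + 11 = 128.8 kPa.
σ_h = K_a σ_v = 0.2400 × 128.8 = 30.90 kPa.

30.9 kPa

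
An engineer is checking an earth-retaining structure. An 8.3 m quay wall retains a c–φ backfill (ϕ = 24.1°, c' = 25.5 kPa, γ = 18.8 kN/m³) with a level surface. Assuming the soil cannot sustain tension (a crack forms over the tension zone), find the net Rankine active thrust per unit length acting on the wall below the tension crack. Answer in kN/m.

K_a = 0.4201; √K_a = 0.6482.
Tension-crack depth z_c = 2c/(γ√K_a) = 2×25.5/(18.8×0.6482) = 4.185 m.
σ_a at base = K_a γ H − 2c√K_a = 0.4201×18.8×8.3 − 2×25.5×0.6482 = 32.50 kPa.
P_a = ½ × 32.50 × (H − z_c) = 0.5×32.50×4.115 = 66.86 kN/m.

66.9 kN/m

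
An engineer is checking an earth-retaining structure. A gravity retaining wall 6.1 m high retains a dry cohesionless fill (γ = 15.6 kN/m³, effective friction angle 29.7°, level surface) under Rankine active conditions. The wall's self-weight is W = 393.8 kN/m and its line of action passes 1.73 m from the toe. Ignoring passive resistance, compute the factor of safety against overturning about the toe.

3.42

K_a = tan²(45° − 29.7°/2) = 0.3374.
P_a = ½K_aγH² = 0.5×0.3374×15.6×6.1² = 97.92 kN/m, acting at H/3 = 2.033 m above the base.
Overturning moment M_o = P_a × H/3 = 97.92 × 2.033 = 199.1.
Resisting moment M_r = W × 1.73 = 393.8 × 1.73 = 681.3.
FS_overturning = M_r/M_o = 681.3/199.1 = 3.422.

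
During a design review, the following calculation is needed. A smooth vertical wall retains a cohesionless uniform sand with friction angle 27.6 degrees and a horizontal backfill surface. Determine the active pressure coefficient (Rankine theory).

0.367

K_a = (1 − sin φ)/(1 + sin φ) = (1 − sin 27.6°)/(1 + sin 27.6°) = 0.3668.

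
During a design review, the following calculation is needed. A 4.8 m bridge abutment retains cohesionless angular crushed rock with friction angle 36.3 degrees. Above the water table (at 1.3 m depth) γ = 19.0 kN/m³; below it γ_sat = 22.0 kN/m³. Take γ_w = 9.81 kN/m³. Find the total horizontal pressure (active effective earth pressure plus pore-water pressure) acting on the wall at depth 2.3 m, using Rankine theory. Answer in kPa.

K_a = (1 − sin φ)/(1 + sin φ) = 0.2563.
γ' = 22.0 − 9.81 = 12.19 kN/m³.
Effective vertical stress at 2.3 m: σ'_v = 19.0×1.3 + 12.19×1.000 = 36.89 kPa.
σ'_h = K_a σ'_v = 0.2563 × 36.89 = 9.454 kPa; u = γ_w × 1.000 = 9.810 kPa.
Total σ_h = 9.454 + 9.810 = 19.26 kPa.

19.3 kPa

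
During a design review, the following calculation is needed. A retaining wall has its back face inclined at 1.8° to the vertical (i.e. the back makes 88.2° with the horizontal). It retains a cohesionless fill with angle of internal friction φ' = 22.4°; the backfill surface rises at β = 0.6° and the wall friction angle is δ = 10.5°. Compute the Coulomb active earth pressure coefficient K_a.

0.424

K_a = sin²(α+φ) / [sin²α · sin(α−δ) · (1 + √{sin(φ+δ)sin(φ−β) / (sin(α−δ)sin(α+β))})²].
With α = 88.2°, φ = 22.4°, δ = 10.5°, β = 0.6°: K_a = 0.4244.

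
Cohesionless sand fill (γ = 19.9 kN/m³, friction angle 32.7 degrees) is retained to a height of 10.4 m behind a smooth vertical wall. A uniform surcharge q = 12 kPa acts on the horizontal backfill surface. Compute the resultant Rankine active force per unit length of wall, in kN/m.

358 kN/m

K_a = tan²(45° − φ/2) = 0.2985.
Soil triangle: ½ K_a γ H² = 0.5×0.2985×19.9×10.4² = 321.2 kN/m.
Surcharge rectangle: K_a q H = 0.2985×12×10.4 = 37.25 kN/m.
Total = 321.2 + 37.25 = 358.5 kN/m.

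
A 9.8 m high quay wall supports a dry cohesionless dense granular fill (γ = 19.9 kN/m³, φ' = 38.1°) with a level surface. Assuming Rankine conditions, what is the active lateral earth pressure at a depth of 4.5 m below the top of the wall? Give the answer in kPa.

K_a = (1 − sin φ)/(1 + sin φ) = 0.2368.
σ_h = K_a γ z = 0.2368 × 19.9 × 4.5 = 21.21 kPa.

21.2 kPa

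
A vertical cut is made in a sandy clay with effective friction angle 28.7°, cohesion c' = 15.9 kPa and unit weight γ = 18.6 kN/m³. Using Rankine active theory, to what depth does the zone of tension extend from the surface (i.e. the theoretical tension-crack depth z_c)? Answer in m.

2.89 m

K_a = tan²(45° − 28.7°/2) = 0.3511; √K_a = 0.5926.
The active pressure is zero where K_a γ z = 2c√K_a, so z_c = 2c/(γ√K_a) = 2×15.9/(18.6×0.5926) = 2.885 m.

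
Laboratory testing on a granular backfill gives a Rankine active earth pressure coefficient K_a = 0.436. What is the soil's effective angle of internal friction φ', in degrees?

23.1°

K_a = tan²(45° − φ/2) ⇒ 45° − φ/2 = arctan(√0.436) = 33.44°.
φ = 2(45° − 33.44°) = 23.13°.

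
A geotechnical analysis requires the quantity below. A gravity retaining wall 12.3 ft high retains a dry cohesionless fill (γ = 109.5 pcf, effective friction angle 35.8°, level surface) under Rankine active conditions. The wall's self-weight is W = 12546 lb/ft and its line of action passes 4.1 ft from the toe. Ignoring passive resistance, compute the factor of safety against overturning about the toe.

K_a = tan²(45° − 35.8°/2) = 0.2619.
P_a = ½K_aγH² = 0.5×0.2619×109.5×12.3² = 2169 lb/ft, acting at H/3 = 4.100 ft above the base.
Overturning moment M_o = P_a × H/3 = 2169 × 4.100 = 8893.
Resisting moment M_r = W × 4.1 = 12546 × 4.1 = 51440.
FS_overturning = M_r/M_o = 51440/8893 = 5.784.

5.78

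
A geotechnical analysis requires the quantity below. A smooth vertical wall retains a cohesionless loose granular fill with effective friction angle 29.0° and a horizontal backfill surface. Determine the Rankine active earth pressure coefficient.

0.347

K_a = tan²(45° − φ/2) = tan²(30.50°) = 0.3470.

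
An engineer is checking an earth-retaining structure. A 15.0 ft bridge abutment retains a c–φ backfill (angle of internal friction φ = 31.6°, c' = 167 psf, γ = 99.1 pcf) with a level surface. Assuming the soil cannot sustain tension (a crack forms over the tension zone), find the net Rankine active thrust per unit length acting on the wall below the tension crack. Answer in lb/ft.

1250 lb/ft

K_a = 0.3123; √K_a = 0.5589.
Tension-crack depth z_c = 2c/(γ√K_a) = 2×167/(99.1×0.5589) = 6.031 ft.
σ_a at base = K_a γ H − 2c√K_a = 0.3123×99.1×15.0 − 2×167×0.5589 = 277.6 psf.
P_a = ½ × 277.6 × (H − z_c) = 0.5×277.6×8.969 = 1245 lb/ft.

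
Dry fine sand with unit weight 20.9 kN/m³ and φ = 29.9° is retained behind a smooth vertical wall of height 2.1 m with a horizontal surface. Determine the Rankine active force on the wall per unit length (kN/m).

15.4 kN/m

K_a = tan²(45° − φ/2) = 0.3347.
P_a = ½ K_a γ H² = 0.5 × 0.3347 × 20.9 × 2.1² = 15.42 kN/m.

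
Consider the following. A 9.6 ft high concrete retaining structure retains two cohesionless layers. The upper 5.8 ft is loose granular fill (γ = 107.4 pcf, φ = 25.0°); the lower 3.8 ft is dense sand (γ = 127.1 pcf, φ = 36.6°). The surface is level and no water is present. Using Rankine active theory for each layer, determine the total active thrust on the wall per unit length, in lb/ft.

K_a1 = tan²(45°−25.0°/2) = 0.4059; K_a2 = tan²(45°−36.6°/2) = 0.2530.
Layer 1: σ at base = K_a1 γ₁ h₁ = 252.8 psf; P₁ = ½×252.8×5.8 = 733.2.
Layer 2: σ_v at top = γ₁h₁ = 622.9; σ_h top = K_a2×622.9 = 157.6; σ_h base = K_a2×(622.9+127.1×3.8) = 279.7.
P₂ = ½(157.6+279.7)×3.8 = 830.9. Total P_a = 733.2+830.9 = 1564 lb/ft.

1560 lb/ft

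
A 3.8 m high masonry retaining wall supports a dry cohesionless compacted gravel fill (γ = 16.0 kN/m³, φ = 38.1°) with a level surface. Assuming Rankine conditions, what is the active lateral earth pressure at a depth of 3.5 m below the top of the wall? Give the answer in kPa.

13.3 kPa

K_a = (1 − sin φ)/(1 + sin φ) = 0.2368.
σ_h = K_a γ z = 0.2368 × 16.0 × 3.5 = 13.26 kPa.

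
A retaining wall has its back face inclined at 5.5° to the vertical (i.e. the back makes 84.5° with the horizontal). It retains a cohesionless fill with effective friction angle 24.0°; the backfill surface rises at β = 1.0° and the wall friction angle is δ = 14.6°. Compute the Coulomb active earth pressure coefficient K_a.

K_a = sin²(α+φ) / [sin²α · sin(α−δ) · (1 + √{sin(φ+δ)sin(φ−β) / (sin(α−δ)sin(α+β))})²].
With α = 84.5°, φ = 24.0°, δ = 14.6°, β = 1.0°: K_a = 0.4237.

0.424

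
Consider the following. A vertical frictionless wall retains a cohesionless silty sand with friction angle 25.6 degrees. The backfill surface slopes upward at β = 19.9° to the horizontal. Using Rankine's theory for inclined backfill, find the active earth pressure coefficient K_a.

0.525

K_a = cos β · (cos β − √(cos²β − cos²φ)) / (cos β + √(cos²β − cos²φ)).
cos β = 0.9403, cos φ = 0.9018, √(cos²β − cos²φ) = 0.2662.
K_a = 0.9403 × (0.9403 − 0.2662)/(0.9403 + 0.2662) = 0.5254.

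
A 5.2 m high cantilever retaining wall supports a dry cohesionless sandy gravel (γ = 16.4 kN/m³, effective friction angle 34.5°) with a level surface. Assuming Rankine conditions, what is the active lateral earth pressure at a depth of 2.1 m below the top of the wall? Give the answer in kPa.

9.53 kPa

K_a = (1 − sin φ)/(1 + sin φ) = 0.2768.
σ_h = K_a γ z = 0.2768 × 16.4 × 2.1 = 9.533 kPa.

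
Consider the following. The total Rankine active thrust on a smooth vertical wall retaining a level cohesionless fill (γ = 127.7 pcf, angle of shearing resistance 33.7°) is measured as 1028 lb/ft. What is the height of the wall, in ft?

K_a = 0.2863. P_a = ½ K_a γ H² ⇒ H = √(2P_a/(K_a γ)).
H = √(2×1028/(0.2863×127.7)) = 7.499 ft.

7.50 ft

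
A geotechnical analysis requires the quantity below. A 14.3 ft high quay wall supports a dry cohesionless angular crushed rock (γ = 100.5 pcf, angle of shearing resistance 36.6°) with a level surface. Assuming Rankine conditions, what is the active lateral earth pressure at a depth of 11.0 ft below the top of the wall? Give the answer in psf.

280 psf

K_a = (1 − sin φ)/(1 + sin φ) = 0.2530.
σ_h = K_a γ z = 0.2530 × 100.5 × 11.0 = 279.6 psf.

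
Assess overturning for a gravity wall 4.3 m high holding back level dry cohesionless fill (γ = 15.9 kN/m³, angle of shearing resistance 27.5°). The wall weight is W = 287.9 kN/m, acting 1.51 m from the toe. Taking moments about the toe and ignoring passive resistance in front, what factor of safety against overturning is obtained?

K_a = tan²(45° − 27.5°/2) = 0.3682.
P_a = ½K_aγH² = 0.5×0.3682×15.9×4.3² = 54.13 kN/m, acting at H/3 = 1.433 m above the base.
Overturning moment M_o = P_a × H/3 = 54.13 × 1.433 = 77.58.
Resisting moment M_r = W × 1.51 = 287.9 × 1.51 = 434.7.
FS_overturning = M_r/M_o = 434.7/77.58 = 5.603.

5.60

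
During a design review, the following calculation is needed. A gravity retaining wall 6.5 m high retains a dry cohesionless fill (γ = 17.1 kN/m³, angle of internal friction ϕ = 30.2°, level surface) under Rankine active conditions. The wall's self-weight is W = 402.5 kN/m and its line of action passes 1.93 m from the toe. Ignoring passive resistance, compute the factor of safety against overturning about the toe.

3.00

K_a = tan²(45° − 30.2°/2) = 0.3307.
P_a = ½K_aγH² = 0.5×0.3307×17.1×6.5² = 119.4 kN/m, acting at H/3 = 2.167 m above the base.
Overturning moment M_o = P_a × H/3 = 119.4 × 2.167 = 258.8.
Resisting moment M_r = W × 1.93 = 402.5 × 1.93 = 776.8.
FS_overturning = M_r/M_o = 776.8/258.8 = 3.002.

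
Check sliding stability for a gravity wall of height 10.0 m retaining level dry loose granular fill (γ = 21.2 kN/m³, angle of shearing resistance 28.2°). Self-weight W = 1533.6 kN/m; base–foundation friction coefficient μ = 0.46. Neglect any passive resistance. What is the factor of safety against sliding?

K_a = tan²(45° − 28.2°/2) = 0.3582.
P_a = ½K_aγH² = 0.5×0.3582×21.2×10.0² = 379.7 kN/m, acting at H/3 = 3.333 m above the base.
FS_sliding = μW / P_a = 0.46×1533.6 / 379.7 = 1.858.

1.86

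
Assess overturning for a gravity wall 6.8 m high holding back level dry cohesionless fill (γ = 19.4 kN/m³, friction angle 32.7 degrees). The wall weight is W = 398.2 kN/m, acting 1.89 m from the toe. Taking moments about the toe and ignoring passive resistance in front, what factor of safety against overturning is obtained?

2.48

K_a = tan²(45° − 32.7°/2) = 0.2985.
P_a = ½K_aγH² = 0.5×0.2985×19.4×6.8² = 133.9 kN/m, acting at H/3 = 2.267 m above the base.
Overturning moment M_o = P_a × H/3 = 133.9 × 2.267 = 303.5.
Resisting moment M_r = W × 1.89 = 398.2 × 1.89 = 752.6.
FS_overturning = M_r/M_o = 752.6/303.5 = 2.480.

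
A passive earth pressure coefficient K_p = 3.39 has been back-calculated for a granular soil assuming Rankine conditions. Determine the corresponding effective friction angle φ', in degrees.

33.0°

K_p = (1+sin φ)/(1−sin φ) ⇒ sin φ = (K_p − 1)/(K_p + 1) = 0.5444.
φ = arcsin(0.5444) = 32.98°.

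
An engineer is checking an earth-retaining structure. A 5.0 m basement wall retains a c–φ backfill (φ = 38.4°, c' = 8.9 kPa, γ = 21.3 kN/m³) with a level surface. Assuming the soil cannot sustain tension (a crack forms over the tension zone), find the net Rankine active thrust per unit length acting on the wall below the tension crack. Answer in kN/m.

K_a = 0.2337; √K_a = 0.4834.
Tension-crack depth z_c = 2c/(γ√K_a) = 2×8.9/(21.3×0.4834) = 1.729 m.
σ_a at base = K_a γ H − 2c√K_a = 0.2337×21.3×5.0 − 2×8.9×0.4834 = 16.28 kPa.
P_a = ½ × 16.28 × (H − z_c) = 0.5×16.28×3.271 = 26.63 kN/m.

26.6 kN/m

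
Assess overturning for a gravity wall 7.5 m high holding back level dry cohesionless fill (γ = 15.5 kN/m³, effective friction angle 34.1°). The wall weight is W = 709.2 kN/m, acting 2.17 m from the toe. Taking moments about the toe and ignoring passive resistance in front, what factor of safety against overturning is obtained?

K_a = tan²(45° − 34.1°/2) = 0.2815.
P_a = ½K_aγH² = 0.5×0.2815×15.5×7.5² = 122.7 kN/m, acting at H/3 = 2.500 m above the base.
Overturning moment M_o = P_a × H/3 = 122.7 × 2.500 = 306.8.
Resisting moment M_r = W × 2.17 = 709.2 × 2.17 = 1539.
FS_overturning = M_r/M_o = 1539/306.8 = 5.016.

5.02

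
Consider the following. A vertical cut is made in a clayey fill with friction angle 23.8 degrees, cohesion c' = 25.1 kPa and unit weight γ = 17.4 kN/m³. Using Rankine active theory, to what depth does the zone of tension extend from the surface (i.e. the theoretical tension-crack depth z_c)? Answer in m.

4.43 m

K_a = tan²(45° − 23.8°/2) = 0.4250; √K_a = 0.6519.
The active pressure is zero where K_a γ z = 2c√K_a, so z_c = 2c/(γ√K_a) = 2×25.1/(17.4×0.6519) = 4.426 m.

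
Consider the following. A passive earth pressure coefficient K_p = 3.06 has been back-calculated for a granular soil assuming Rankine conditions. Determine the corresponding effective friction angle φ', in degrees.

30.5°

K_p = (1+sin φ)/(1−sin φ) ⇒ sin φ = (K_p − 1)/(K_p + 1) = 0.5074.
φ = arcsin(0.5074) = 30.49°.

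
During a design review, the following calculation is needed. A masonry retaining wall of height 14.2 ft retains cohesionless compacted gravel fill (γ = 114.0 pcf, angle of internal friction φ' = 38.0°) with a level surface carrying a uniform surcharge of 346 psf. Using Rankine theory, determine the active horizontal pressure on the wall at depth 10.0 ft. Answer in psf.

353 psf

K_a = (1 − sin φ)/(1 + sin φ) = 0.2379.
σ_v = γz + q = 114.0 × 10.0 + 346 = 1486 psf.
σ_h = K_a σ_v = 0.2379 × 1486 = 353.5 psf.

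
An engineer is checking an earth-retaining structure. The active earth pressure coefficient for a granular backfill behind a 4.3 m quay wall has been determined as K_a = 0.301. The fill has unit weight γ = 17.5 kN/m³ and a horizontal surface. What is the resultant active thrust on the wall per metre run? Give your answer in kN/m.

P = ½ K_a γ H² = 0.5 × 0.301 × 17.5 × 4.3² = 48.70 kN/m.

48.7 kN/m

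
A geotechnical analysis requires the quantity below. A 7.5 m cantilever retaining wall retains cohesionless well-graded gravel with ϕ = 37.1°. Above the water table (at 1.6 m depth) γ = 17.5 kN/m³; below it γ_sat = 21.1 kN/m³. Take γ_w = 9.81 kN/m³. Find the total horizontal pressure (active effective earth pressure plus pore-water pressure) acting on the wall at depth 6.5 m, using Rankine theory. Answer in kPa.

68.7 kPa

K_a = (1 − sin φ)/(1 + sin φ) = 0.2475.
γ' = 21.1 − 9.81 = 11.29 kN/m³.
Effective vertical stress at 6.5 m: σ'_v = 17.5×1.6 + 11.29×4.90 = 83.32 kPa.
σ'_h = K_a σ'_v = 0.2475 × 83.32 = 20.62 kPa; u = γ_w × 4.90 = 48.07 kPa.
Total σ_h = 20.62 + 48.07 = 68.69 kPa.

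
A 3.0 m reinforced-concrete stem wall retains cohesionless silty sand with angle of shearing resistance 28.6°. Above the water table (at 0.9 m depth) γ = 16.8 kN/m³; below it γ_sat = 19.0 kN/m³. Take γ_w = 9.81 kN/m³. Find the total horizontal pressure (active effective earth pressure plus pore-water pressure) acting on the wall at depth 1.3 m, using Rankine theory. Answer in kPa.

K_a = (1 − sin φ)/(1 + sin φ) = 0.3525.
γ' = 19.0 − 9.81 = 9.190 kN/m³.
Effective vertical stress at 1.3 m: σ'_v = 16.8×0.9 + 9.190×0.400 = 18.80 kPa.
σ'_h = K_a σ'_v = 0.3525 × 18.80 = 6.626 kPa; u = γ_w × 0.400 = 3.924 kPa.
Total σ_h = 6.626 + 3.924 = 10.55 kPa.

10.6 kPa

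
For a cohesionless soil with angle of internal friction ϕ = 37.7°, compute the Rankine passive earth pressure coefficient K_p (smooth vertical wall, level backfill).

4.15

K_p = (1 + sin φ)/(1 − sin φ) = tan²(45° + 37.7°/2) = 4.148.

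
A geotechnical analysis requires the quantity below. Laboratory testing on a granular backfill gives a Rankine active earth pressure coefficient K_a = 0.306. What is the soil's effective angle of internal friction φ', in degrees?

K_a = tan²(45° − φ/2) ⇒ 45° − φ/2 = arctan(√0.306) = 28.95°.
φ = 2(45° − 28.95°) = 32.10°.

32.1°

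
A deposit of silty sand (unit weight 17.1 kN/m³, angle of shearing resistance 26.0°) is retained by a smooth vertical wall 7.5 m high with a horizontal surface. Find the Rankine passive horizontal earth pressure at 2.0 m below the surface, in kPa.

87.6 kPa

K_p = (1 + sin φ)/(1 − sin φ) = 2.561.
σ_h = K_p γ z = 2.561 × 17.1 × 2.0 = 87.59 kPa.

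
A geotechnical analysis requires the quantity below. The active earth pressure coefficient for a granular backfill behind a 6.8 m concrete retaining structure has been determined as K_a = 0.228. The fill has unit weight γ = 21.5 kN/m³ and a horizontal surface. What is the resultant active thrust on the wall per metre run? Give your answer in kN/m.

P = ½ K_a γ H² = 0.5 × 0.228 × 21.5 × 6.8² = 113.3 kN/m.

113 kN/m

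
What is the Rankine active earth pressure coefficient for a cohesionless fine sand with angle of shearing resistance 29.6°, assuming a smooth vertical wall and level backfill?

K_a = tan²(45° − φ/2) = tan²(30.20°) = 0.3387.

0.339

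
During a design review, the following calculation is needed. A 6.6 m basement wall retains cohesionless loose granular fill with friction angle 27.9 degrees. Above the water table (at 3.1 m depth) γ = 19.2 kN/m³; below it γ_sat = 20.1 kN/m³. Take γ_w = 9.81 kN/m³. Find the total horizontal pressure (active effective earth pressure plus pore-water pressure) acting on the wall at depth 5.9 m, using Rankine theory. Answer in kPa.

K_a = (1 − sin φ)/(1 + sin φ) = 0.3625.
γ' = 20.1 − 9.81 = 10.29 kN/m³.
Effective vertical stress at 5.9 m: σ'_v = 19.2×3.1 + 10.29×2.80 = 88.33 kPa.
σ'_h = K_a σ'_v = 0.3625 × 88.33 = 32.02 kPa; u = γ_w × 2.80 = 27.47 kPa.
Total σ_h = 32.02 + 27.47 = 59.49 kPa.

59.5 kPa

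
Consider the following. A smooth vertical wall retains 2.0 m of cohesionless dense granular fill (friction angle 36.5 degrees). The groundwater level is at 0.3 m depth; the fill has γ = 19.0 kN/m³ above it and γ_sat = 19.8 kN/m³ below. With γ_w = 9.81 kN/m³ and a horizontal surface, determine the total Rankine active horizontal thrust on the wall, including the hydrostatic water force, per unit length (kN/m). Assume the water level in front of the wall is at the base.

20.5 kN/m

K_a = tan²(45° − φ/2) = 0.2541.
γ' = 19.8 − 9.81 = 9.990 kN/m³. Depth below WT = 1.7 m.
σ'_h at WT = K_a γ d_w = 1.448 kPa; at base = 1.448 + K_a γ' × 1.7 = 5.763 kPa.
P₁ (0–0.3 m) = ½×1.448×0.3 = 0.2172. P₂ (0.3–2.0 m) = ½(1.448+5.763)×1.7 = 6.129.
P_w = ½ γ_w h₂² = 0.5×9.81×1.7² = 14.18. Total = 0.2172+6.129+14.18 = 20.52 kN/m.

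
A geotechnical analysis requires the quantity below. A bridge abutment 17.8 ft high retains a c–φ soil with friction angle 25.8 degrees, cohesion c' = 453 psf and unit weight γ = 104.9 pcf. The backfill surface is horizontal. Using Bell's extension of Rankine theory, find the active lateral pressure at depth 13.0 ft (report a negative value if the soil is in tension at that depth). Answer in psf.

K_a = (1 − sin φ)/(1 + sin φ) = 0.3935.
σ_a = K_a γ z − 2c√K_a = 0.3935×104.9×13.0 − 2×453×0.6273 = -31.71 psf.

-31.7 psf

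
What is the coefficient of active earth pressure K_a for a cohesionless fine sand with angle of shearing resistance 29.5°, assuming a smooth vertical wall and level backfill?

0.340

K_a = (1 − sin φ)/(1 + sin φ) = (1 − sin 29.5°)/(1 + sin 29.5°) = 0.3401.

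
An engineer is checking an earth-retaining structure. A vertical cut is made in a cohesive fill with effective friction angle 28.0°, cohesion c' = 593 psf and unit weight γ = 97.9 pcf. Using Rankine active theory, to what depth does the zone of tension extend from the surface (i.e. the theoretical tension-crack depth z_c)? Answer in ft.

K_a = tan²(45° − 28.0°/2) = 0.3610; √K_a = 0.6009.
The active pressure is zero where K_a γ z = 2c√K_a, so z_c = 2c/(γ√K_a) = 2×593/(97.9×0.6009) = 20.16 ft.

20.2 ft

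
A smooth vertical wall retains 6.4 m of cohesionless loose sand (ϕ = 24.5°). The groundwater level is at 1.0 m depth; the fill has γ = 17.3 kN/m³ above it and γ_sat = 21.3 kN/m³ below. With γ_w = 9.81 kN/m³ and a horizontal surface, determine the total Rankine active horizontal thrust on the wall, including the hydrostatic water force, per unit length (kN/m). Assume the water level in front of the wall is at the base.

K_a = tan²(45° − φ/2) = 0.4137.
γ' = 21.3 − 9.81 = 11.49 kN/m³. Depth below WT = 5.4 m.
σ'_h at WT = K_a γ d_w = 7.158 kPa; at base = 7.158 + K_a γ' × 5.4 = 32.83 kPa.
P₁ (0–1.0 m) = ½×7.158×1.0 = 3.579. P₂ (1.0–6.4 m) = ½(7.158+32.83)×5.4 = 108.0.
P_w = ½ γ_w h₂² = 0.5×9.81×5.4² = 143.0. Total = 3.579+108.0+143.0 = 254.6 kN/m.

255 kN/m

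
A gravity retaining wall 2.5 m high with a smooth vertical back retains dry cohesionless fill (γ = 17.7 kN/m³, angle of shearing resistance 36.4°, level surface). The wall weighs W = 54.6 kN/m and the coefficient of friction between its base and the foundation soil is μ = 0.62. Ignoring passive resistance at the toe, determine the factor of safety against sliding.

K_a = tan²(45° − 36.4°/2) = 0.2552.
P_a = ½K_aγH² = 0.5×0.2552×17.7×2.5² = 14.11 kN/m, acting at H/3 = 0.8333 m above the base.
FS_sliding = μW / P_a = 0.62×54.6 / 14.11 = 2.399.

2.40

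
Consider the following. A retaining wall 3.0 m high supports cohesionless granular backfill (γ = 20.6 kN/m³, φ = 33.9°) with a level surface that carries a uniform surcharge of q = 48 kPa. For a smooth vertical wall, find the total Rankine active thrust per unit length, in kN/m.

K_a = tan²(45° − φ/2) = 0.2839.
Soil triangle: ½ K_a γ H² = 0.5×0.2839×20.6×3.0² = 26.32 kN/m.
Surcharge rectangle: K_a q H = 0.2839×48×3.0 = 40.88 kN/m.
Total = 26.32 + 40.88 = 67.20 kN/m.

67.2 kN/m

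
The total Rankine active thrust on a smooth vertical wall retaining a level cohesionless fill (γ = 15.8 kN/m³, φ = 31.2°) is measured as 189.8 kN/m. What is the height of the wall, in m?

8.70 m

K_a = 0.3175. P_a = ½ K_a γ H² ⇒ H = √(2P_a/(K_a γ)).
H = √(2×189.8/(0.3175×15.8)) = 8.699 m.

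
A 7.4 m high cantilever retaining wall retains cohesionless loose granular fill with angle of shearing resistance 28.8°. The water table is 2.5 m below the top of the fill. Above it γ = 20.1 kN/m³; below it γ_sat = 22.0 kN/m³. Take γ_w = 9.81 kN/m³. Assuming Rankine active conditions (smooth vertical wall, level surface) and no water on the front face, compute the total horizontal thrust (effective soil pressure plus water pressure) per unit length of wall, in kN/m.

277 kN/m

K_a = tan²(45° − φ/2) = 0.3498.
γ' = 22.0 − 9.81 = 12.19 kN/m³. Depth below WT = 4.9 m.
σ'_h at WT = K_a γ d_w = 17.58 kPa; at base = 17.58 + K_a γ' × 4.9 = 38.47 kPa.
P₁ (0–2.5 m) = ½×17.58×2.5 = 21.97. P₂ (2.5–7.4 m) = ½(17.58+38.47)×4.9 = 137.3.
P_w = ½ γ_w h₂² = 0.5×9.81×4.9² = 117.8. Total = 21.97+137.3+117.8 = 277.0 kN/m.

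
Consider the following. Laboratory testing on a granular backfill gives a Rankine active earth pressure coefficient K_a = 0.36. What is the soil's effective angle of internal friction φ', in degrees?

28.1°

K_a = tan²(45° − φ/2) ⇒ 45° − φ/2 = arctan(√0.36) = 30.96°.
φ = 2(45° − 30.96°) = 28.07°.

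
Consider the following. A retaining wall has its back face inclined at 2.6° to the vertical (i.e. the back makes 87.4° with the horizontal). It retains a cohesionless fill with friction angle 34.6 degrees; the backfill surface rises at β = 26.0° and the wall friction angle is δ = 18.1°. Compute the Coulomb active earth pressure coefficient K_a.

K_a = sin²(α+φ) / [sin²α · sin(α−δ) · (1 + √{sin(φ+δ)sin(φ−β) / (sin(α−δ)sin(α+β))})²].
With α = 87.4°, φ = 34.6°, δ = 18.1°, β = 26.0°: K_a = 0.4091.

0.409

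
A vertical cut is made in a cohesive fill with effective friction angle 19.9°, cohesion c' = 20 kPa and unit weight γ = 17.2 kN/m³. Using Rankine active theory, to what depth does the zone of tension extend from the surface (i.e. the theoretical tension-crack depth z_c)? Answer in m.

3.32 m

K_a = tan²(45° − 19.9°/2) = 0.4921; √K_a = 0.7015.
The active pressure is zero where K_a γ z = 2c√K_a, so z_c = 2c/(γ√K_a) = 2×20/(17.2×0.7015) = 3.315 m.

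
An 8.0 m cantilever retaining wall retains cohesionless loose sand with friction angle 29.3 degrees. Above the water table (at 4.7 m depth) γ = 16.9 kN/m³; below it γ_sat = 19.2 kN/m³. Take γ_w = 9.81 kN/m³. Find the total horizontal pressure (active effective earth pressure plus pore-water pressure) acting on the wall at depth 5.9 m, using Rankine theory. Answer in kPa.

42.9 kPa

K_a = (1 − sin φ)/(1 + sin φ) = 0.3428.
γ' = 19.2 − 9.81 = 9.390 kN/m³.
Effective vertical stress at 5.9 m: σ'_v = 16.9×4.7 + 9.390×1.20 = 90.70 kPa.
σ'_h = K_a σ'_v = 0.3428 × 90.70 = 31.09 kPa; u = γ_w × 1.20 = 11.77 kPa.
Total σ_h = 31.09 + 11.77 = 42.87 kPa.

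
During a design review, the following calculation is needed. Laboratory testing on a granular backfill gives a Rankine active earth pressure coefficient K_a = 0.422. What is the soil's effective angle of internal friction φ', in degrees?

24.0°

K_a = tan²(45° − φ/2) ⇒ 45° − φ/2 = arctan(√0.422) = 33.01°.
φ = 2(45° − 33.01°) = 23.98°.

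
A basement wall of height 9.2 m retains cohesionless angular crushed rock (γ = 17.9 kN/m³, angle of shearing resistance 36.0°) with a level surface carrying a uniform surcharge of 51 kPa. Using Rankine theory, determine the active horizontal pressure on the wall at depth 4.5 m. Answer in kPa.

K_a = (1 − sin φ)/(1 + sin φ) = 0.2596.
σ_v = γz + q = 17.9 × 4.5 + 51 = 131.6 kPa.
σ_h = K_a σ_v = 0.2596 × 131.6 = 34.15 kPa.

34.2 kPa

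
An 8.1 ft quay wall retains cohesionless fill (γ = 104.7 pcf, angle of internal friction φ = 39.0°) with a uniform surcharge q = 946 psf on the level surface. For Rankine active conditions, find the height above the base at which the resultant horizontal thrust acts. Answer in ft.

3.63 ft

K_a = 0.2275.
Triangular part P₁ = ½K_aγH² = 781.4 at H/3 = 2.700 ft; rectangular part P₂ = K_a q H = 1743 at H/2 = 4.050 ft.
ȳ = (P₁·2.700 + P₂·4.050)/(P₁+P₂) = 3.632 ft.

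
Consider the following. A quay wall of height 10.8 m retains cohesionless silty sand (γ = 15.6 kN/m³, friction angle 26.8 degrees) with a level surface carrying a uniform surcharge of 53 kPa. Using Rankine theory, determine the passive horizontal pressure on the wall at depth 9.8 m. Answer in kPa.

K_p = (1 + sin φ)/(1 − sin φ) = 2.642.
σ_v = γz + q = 15.6 × 9.8 + 53 = 205.9 kPa.
σ_h = K_p σ_v = 2.642 × 205.9 = 544.0 kPa.

544 kPa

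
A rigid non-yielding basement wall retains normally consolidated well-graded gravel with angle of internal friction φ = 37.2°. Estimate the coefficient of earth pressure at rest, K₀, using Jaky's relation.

K₀ = 1 − sin φ' = 1 − sin 37.2° = 0.3954.

0.395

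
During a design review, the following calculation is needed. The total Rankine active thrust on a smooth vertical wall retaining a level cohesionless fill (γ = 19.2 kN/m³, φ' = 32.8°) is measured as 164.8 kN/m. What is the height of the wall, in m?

K_a = 0.2973. P_a = ½ K_a γ H² ⇒ H = √(2P_a/(K_a γ)).
H = √(2×164.8/(0.2973×19.2)) = 7.599 m.

7.60 m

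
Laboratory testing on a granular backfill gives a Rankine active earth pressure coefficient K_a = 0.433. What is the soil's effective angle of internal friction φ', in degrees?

23.3°

K_a = tan²(45° − φ/2) ⇒ 45° − φ/2 = arctan(√0.433) = 33.35°.
φ = 2(45° − 33.35°) = 23.31°.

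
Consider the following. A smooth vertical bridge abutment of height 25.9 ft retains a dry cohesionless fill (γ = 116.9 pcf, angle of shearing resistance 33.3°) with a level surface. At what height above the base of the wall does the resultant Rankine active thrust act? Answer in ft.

K_a = 0.2911.
The pressure distribution is triangular, so the resultant acts at H/3 above the base = 25.9/3 = 8.633 ft.

8.63 ft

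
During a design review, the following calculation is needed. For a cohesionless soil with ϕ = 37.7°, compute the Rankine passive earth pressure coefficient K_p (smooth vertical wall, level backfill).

4.15

K_p = (1 + sin φ)/(1 − sin φ) = tan²(45° + 37.7°/2) = 4.148.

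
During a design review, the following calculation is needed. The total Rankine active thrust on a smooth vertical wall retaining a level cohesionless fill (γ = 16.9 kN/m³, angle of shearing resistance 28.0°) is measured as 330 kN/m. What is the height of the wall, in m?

10.4 m

K_a = 0.3610. P_a = ½ K_a γ H² ⇒ H = √(2P_a/(K_a γ)).
H = √(2×330/(0.3610×16.9)) = 10.40 m.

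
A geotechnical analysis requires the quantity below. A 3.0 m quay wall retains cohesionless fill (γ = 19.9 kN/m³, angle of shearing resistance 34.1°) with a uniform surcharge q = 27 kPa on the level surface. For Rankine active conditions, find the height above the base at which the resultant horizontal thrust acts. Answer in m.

1.24 m

K_a = 0.2815.
Triangular part P₁ = ½K_aγH² = 25.21 at H/3 = 1.000 m; rectangular part P₂ = K_a q H = 22.80 at H/2 = 1.500 m.
ȳ = (P₁·1.000 + P₂·1.500)/(P₁+P₂) = 1.237 m.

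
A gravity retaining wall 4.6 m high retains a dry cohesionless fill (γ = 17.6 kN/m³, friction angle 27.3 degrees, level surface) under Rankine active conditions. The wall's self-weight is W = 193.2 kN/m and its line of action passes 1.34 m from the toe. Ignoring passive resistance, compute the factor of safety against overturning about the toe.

K_a = tan²(45° − 27.3°/2) = 0.3711.
P_a = ½K_aγH² = 0.5×0.3711×17.6×4.6² = 69.11 kN/m, acting at H/3 = 1.533 m above the base.
Overturning moment M_o = P_a × H/3 = 69.11 × 1.533 = 106.0.
Resisting moment M_r = W × 1.34 = 193.2 × 1.34 = 258.9.
FS_overturning = M_r/M_o = 258.9/106.0 = 2.443.

2.44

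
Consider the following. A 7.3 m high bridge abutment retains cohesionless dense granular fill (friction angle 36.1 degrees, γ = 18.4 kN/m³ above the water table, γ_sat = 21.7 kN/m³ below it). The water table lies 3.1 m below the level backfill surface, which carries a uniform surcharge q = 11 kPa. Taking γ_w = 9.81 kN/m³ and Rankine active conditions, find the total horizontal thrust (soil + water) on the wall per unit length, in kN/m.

219 kN/m

K_a = tan²(45° − φ/2) = 0.2585.
γ' = 21.7 − 9.81 = 11.89 kN/m³. h₂ = H − d_w = 4.2 m.
σ'_h: at surface K_a·q = 2.843; at WT K_a(q+γd_w) = 17.59; at base K_a(q+γd_w+γ'h₂) = 30.50 kPa.
P₁ = ½(2.843+17.59)×3.1 = 31.67; P₂ = ½(17.59+30.50)×4.2 = 101.0; P_w = ½γ_w h₂² = 86.52.
Total = 31.67+101.0+86.52 = 219.2 kN/m.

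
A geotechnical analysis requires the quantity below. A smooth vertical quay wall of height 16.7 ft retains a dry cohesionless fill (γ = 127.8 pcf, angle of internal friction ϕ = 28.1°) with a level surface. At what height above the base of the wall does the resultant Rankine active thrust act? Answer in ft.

K_a = 0.3596.
The pressure distribution is triangular, so the resultant acts at H/3 above the base = 16.7/3 = 5.567 ft.

5.57 ft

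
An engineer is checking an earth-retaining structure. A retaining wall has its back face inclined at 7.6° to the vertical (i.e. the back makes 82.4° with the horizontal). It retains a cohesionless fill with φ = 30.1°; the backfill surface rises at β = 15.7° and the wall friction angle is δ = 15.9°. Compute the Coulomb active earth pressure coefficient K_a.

K_a = sin²(α+φ) / [sin²α · sin(α−δ) · (1 + √{sin(φ+δ)sin(φ−β) / (sin(α−δ)sin(α+β))})²].
With α = 82.4°, φ = 30.1°, δ = 15.9°, β = 15.7°: K_a = 0.4544.

0.454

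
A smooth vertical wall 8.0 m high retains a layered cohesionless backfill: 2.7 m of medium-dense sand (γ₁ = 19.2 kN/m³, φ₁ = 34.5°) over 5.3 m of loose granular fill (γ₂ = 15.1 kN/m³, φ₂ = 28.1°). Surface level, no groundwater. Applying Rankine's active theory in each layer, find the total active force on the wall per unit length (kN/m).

194 kN/m

K_a1 = tan²(45°−34.5°/2) = 0.2768; K_a2 = tan²(45°−28.1°/2) = 0.3596.
Layer 1: σ at base = K_a1 γ₁ h₁ = 14.35 kPa; P₁ = ½×14.35×2.7 = 19.37.
Layer 2: σ_v at top = γ₁h₁ = 51.84; σ_h top = K_a2×51.84 = 18.64; σ_h base = K_a2×(51.84+15.1×5.3) = 47.42.
P₂ = ½(18.64+47.42)×5.3 = 175.1. Total P_a = 19.37+175.1 = 194.4 kN/m.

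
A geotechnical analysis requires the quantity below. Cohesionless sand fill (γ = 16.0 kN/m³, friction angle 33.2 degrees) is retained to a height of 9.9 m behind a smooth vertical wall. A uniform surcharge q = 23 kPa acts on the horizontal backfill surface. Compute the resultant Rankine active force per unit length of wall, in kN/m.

296 kN/m

K_a = tan²(45° − φ/2) = 0.2924.
Soil triangle: ½ K_a γ H² = 0.5×0.2924×16.0×9.9² = 229.2 kN/m.
Surcharge rectangle: K_a q H = 0.2924×23×9.9 = 66.57 kN/m.
Total = 229.2 + 66.57 = 295.8 kN/m.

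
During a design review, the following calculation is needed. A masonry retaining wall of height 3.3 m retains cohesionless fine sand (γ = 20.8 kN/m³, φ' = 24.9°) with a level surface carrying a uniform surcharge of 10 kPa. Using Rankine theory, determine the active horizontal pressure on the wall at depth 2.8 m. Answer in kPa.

K_a = (1 − sin φ)/(1 + sin φ) = 0.4074.
σ_v = γz + q = 20.8 × 2.8 + 10 = 68.24 kPa.
σ_h = K_a σ_v = 0.4074 × 68.24 = 27.80 kPa.

27.8 kPa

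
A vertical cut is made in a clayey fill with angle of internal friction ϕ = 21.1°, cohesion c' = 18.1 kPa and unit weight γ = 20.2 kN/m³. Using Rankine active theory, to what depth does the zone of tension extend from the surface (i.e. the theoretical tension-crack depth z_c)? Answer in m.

K_a = tan²(45° − 21.1°/2) = 0.4706; √K_a = 0.6860.
The active pressure is zero where K_a γ z = 2c√K_a, so z_c = 2c/(γ√K_a) = 2×18.1/(20.2×0.6860) = 2.612 m.

2.61 m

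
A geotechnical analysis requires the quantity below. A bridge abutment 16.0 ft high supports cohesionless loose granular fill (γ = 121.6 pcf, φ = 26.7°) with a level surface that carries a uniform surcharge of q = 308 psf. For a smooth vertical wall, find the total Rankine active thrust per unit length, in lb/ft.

7790 lb/ft

K_a = tan²(45° − φ/2) = 0.3800.
Soil triangle: ½ K_a γ H² = 0.5×0.3800×121.6×16.0² = 5914 lb/ft.
Surcharge rectangle: K_a q H = 0.3800×308×16.0 = 1872 lb/ft.
Total = 5914 + 1872 = 7786 lb/ft.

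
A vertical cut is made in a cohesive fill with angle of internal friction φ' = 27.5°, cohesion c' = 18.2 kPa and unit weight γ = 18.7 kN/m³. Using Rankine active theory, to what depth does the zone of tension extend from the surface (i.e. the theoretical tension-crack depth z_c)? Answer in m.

K_a = tan²(45° − 27.5°/2) = 0.3682; √K_a = 0.6068.
The active pressure is zero where K_a γ z = 2c√K_a, so z_c = 2c/(γ√K_a) = 2×18.2/(18.7×0.6068) = 3.208 m.

3.21 m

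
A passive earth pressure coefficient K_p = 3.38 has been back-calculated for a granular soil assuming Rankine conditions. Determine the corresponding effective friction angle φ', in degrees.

32.9°

K_p = (1+sin φ)/(1−sin φ) ⇒ sin φ = (K_p − 1)/(K_p + 1) = 0.5434.
φ = arcsin(0.5434) = 32.91°.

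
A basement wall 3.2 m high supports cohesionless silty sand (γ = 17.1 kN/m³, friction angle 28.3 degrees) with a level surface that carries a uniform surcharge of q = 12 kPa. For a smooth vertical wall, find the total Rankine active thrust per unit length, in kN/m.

K_a = tan²(45° − φ/2) = 0.3568.
Soil triangle: ½ K_a γ H² = 0.5×0.3568×17.1×3.2² = 31.24 kN/m.
Surcharge rectangle: K_a q H = 0.3568×12×3.2 = 13.70 kN/m.
Total = 31.24 + 13.70 = 44.94 kN/m.

44.9 kN/m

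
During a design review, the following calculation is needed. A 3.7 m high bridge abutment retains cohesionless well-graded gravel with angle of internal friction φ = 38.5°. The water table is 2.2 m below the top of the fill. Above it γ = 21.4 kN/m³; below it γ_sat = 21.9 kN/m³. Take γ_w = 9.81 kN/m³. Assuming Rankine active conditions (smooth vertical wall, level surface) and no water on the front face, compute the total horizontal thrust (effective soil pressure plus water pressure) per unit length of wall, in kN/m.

42.7 kN/m

K_a = tan²(45° − φ/2) = 0.2327.
γ' = 21.9 − 9.81 = 12.09 kN/m³. Depth below WT = 1.5 m.
σ'_h at WT = K_a γ d_w = 10.95 kPa; at base = 10.95 + K_a γ' × 1.5 = 15.17 kPa.
P₁ (0–2.2 m) = ½×10.95×2.2 = 12.05. P₂ (2.2–3.7 m) = ½(10.95+15.17)×1.5 = 19.59.
P_w = ½ γ_w h₂² = 0.5×9.81×1.5² = 11.04. Total = 12.05+19.59+11.04 = 42.68 kN/m.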